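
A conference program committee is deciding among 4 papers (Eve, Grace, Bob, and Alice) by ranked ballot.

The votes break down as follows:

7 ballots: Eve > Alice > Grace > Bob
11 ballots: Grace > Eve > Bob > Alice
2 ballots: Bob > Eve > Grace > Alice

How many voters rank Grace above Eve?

11

Ballots ranking Grace above Eve: 11.
Ballots ranking Eve above Grace: 7+2 = 9.
So 11 of 20 voters prefer Grace to Eve.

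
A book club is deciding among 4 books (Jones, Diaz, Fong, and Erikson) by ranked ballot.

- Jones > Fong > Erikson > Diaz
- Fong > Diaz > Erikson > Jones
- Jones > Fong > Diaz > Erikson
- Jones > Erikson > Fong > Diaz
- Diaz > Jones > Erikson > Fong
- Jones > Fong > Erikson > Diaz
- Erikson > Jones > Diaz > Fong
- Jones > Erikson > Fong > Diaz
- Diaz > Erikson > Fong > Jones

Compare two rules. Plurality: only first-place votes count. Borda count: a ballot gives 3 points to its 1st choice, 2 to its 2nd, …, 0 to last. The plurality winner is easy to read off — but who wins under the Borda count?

Plurality first-place counts: Jones 5, Diaz 2, Fong 1, Erikson 1 → Jones.
Borda totals: Jones 19, Diaz 10, Fong 12, Erikson 13 → Jones.

Jones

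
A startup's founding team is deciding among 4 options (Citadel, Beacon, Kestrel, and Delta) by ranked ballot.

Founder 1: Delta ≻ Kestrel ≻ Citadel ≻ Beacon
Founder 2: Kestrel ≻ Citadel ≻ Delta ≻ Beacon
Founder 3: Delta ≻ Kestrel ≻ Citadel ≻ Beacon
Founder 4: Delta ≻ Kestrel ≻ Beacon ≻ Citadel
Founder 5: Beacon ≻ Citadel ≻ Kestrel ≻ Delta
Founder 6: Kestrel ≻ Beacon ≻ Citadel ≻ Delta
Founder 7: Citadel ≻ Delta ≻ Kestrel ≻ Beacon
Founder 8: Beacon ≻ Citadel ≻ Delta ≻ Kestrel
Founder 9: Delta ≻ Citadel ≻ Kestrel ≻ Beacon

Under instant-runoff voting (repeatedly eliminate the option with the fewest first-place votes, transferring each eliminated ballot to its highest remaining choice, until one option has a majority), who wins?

Round 1: Delta 4, Beacon 2, Kestrel 2, Citadel 1. Citadel has the fewest and is eliminated.
Round 2: Delta 5, Beacon 2, Kestrel 2. Delta has a majority.

Delta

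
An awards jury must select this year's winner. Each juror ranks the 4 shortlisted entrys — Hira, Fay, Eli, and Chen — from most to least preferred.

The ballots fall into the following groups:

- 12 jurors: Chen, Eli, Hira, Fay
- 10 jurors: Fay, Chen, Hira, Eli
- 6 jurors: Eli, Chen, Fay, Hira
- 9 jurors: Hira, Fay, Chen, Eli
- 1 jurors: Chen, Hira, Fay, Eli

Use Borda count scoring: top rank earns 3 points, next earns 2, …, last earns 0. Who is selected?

Chen

Borda scores:
  Hira: 12·1 + 10·1 + 6·0 + 9·3 + 2 = 51
  Fay: 12·0 + 10·3 + 6·1 + 9·2 + 1 = 55
  Eli: 12·2 + 10·0 + 6·3 + 9·0 + 0 = 42
  Chen: 12·3 + 10·2 + 6·2 + 9·1 + 3 = 80
Chen has the highest total.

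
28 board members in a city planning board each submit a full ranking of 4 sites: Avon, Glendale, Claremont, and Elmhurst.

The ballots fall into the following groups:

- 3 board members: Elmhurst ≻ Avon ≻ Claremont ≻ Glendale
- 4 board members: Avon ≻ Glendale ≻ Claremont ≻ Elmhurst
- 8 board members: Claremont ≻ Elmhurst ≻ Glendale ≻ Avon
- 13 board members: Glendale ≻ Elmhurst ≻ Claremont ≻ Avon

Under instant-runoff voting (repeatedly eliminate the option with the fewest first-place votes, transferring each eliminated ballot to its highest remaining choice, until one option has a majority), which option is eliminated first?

Elmhurst

Round 1: Glendale 13, Claremont 8, Avon 4, Elmhurst 3. Elmhurst has the fewest and is eliminated.
Round 2: Glendale 13, Claremont 8, Avon 7. Avon has the fewest and is eliminated.
Round 3: Glendale 17, Claremont 11. Glendale has a majority.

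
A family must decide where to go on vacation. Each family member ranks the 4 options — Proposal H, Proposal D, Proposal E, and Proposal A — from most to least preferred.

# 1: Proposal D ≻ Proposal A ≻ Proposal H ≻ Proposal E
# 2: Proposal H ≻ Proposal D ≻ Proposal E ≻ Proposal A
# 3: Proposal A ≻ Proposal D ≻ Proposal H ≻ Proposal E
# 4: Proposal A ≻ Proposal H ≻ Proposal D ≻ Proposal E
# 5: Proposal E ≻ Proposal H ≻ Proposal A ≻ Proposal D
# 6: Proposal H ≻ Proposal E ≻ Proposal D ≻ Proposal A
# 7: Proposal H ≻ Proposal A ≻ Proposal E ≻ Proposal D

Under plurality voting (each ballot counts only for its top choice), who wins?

Proposal H

First-place vote totals:
  Proposal H: 3
  Proposal D: 1
  Proposal E: 1
  Proposal A: 2
Proposal H has the most first-place votes.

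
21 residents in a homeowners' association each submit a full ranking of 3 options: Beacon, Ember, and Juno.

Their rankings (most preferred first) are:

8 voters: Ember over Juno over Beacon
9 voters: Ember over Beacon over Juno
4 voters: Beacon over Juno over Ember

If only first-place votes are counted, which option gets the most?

First-place vote totals:
  Beacon: 4
  Ember: 17
  Juno: 0
Ember has the most first-place votes.

Ember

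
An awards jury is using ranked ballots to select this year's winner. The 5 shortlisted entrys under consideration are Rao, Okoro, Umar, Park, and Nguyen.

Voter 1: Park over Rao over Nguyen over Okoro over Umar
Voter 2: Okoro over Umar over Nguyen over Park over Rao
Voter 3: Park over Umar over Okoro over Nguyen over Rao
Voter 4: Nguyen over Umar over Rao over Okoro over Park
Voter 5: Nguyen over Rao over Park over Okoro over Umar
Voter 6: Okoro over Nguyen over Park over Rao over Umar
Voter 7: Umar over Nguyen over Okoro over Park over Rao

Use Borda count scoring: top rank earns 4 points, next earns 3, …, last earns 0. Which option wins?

Borda scores:
  Rao: 3 + 0 + 0 + 2 + 3 + 1 + 0 = 9
  Okoro: 1 + 4 + 2 + 1 + 1 + 4 + 2 = 15
  Umar: 0 + 3 + 3 + 3 + 0 + 0 + 4 = 13
  Park: 4 + 1 + 4 + 0 + 2 + 2 + 1 = 14
  Nguyen: 2 + 2 + 1 + 4 + 4 + 3 + 3 = 19
Nguyen has the highest total.

Nguyen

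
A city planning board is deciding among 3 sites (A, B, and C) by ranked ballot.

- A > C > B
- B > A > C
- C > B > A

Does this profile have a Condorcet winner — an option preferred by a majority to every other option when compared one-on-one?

No

Head-to-head results (3 voters total):
A vs B: B wins 2–1.
A vs C: A wins 2–1.
B vs C: C wins 2–1.
No candidate beats all others: A beats C beats B beats A, a majority cycle.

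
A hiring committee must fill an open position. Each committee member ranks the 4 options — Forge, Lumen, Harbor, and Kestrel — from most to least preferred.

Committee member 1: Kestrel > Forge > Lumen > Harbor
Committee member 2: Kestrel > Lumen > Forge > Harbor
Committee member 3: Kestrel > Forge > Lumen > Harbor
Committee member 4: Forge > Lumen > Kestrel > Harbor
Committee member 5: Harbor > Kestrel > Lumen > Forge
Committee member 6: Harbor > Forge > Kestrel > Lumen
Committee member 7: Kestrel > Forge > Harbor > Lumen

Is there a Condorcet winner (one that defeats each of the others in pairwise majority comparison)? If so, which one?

Kestrel

Head-to-head results (7 voters total):
Forge vs Lumen: Forge wins 5–2.
Forge vs Harbor: Forge wins 5–2.
Forge vs Kestrel: Kestrel wins 5–2.
Lumen vs Harbor: Lumen wins 4–3.
Lumen vs Kestrel: Kestrel wins 6–1.
Harbor vs Kestrel: Kestrel wins 5–2.
Kestrel beats each rival — Forge (5–2), Lumen (6–1), Harbor (5–2) — so Kestrel is the Condorcet winner.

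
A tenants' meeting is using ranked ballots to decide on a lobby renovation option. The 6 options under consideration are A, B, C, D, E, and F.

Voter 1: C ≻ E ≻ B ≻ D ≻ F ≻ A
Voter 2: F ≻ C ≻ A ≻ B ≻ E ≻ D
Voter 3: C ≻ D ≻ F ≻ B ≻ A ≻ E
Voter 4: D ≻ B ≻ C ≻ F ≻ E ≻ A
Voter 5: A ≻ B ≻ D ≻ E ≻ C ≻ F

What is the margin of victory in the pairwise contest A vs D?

1

Ballots ranking A above D: 2.
Ballots ranking D above A: 3.
D wins 3–2, a margin of 1.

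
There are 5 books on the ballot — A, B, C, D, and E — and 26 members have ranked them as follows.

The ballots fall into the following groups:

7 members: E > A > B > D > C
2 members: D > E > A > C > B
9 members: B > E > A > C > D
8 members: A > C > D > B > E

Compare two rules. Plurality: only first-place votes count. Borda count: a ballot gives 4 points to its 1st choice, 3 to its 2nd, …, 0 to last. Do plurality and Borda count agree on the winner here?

Plurality first-place counts: A 8, B 9, C 0, D 2, E 7 → B.
Borda totals: A 75, B 58, C 35, D 31, E 61 → A.
The two rules disagree: plurality picks B, Borda picks A.

No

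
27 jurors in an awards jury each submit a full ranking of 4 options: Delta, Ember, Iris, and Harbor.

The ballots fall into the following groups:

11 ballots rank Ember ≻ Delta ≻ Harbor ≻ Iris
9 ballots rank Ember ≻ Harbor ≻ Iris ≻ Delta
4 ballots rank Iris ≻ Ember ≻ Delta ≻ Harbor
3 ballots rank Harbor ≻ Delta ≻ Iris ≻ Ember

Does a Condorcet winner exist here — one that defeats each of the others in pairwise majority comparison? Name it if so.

Head-to-head results (27 voters total):
Delta vs Ember: Ember wins 24–3.
Delta vs Iris: Delta wins 14–13.
Delta vs Harbor: Delta wins 15–12.
Ember vs Iris: Ember wins 20–7.
Ember vs Harbor: Ember wins 24–3.
Iris vs Harbor: Harbor wins 23–4.
Ember beats each rival — Delta (24–3), Iris (20–7), Harbor (24–3) — so Ember is the Condorcet winner.

Ember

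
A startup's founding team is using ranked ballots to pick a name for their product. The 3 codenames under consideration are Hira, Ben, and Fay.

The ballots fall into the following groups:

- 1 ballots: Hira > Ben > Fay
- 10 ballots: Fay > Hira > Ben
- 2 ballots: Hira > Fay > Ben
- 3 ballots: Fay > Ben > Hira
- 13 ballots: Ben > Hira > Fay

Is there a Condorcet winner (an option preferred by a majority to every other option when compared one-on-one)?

No

Head-to-head results (29 voters total):
Hira vs Ben: Ben wins 16–13.
Hira vs Fay: Hira wins 16–13.
Ben vs Fay: Fay wins 15–14.
No candidate beats all others: Hira beats Fay beats Ben beats Hira, a majority cycle.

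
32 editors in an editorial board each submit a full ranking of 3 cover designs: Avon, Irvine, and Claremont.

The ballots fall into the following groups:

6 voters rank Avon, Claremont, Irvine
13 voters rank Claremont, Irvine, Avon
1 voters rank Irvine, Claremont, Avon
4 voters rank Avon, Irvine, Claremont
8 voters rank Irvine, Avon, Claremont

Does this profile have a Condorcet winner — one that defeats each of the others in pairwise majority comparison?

Head-to-head results (32 voters total):
Avon vs Irvine: Irvine wins 22–10.
Avon vs Claremont: Avon wins 18–14.
Irvine vs Claremont: Claremont wins 19–13.
No candidate beats all others: Avon beats Claremont beats Irvine beats Avon, a majority cycle.

No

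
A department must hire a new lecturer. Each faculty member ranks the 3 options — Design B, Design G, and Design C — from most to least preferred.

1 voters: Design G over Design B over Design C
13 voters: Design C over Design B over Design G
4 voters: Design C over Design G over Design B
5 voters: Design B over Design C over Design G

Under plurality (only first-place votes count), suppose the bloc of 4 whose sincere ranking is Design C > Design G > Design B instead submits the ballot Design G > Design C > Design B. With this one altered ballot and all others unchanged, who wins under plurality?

First-place totals with the altered ballot: Design B 5, Design G 5, Design C 13.
The winner is unchanged: still Design C.

Design C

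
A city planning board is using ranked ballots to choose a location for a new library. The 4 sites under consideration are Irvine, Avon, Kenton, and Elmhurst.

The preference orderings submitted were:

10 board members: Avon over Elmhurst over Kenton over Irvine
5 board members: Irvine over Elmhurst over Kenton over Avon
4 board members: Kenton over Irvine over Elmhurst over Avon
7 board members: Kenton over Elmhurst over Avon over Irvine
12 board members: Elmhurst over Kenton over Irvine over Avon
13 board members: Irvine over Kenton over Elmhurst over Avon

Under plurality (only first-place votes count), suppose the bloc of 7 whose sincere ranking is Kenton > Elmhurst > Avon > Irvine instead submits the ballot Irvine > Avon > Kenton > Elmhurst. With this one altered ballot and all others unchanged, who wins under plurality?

First-place totals with the altered ballot: Irvine 25, Avon 10, Kenton 4, Elmhurst 12.
The winner is unchanged: still Irvine.

Irvine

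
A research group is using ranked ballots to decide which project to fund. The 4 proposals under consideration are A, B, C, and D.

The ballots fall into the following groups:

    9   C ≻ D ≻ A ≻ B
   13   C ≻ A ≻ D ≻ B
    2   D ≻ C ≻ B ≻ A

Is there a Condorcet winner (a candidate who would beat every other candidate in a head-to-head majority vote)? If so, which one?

C

Head-to-head results (24 voters total):
A vs B: A wins 22–2.
A vs C: C wins 24–0.
A vs D: A wins 13–11.
B vs C: C wins 24–0.
B vs D: D wins 24–0.
C vs D: C wins 22–2.
C beats each rival — A (24–0), B (24–0), D (22–2) — so C is the Condorcet winner.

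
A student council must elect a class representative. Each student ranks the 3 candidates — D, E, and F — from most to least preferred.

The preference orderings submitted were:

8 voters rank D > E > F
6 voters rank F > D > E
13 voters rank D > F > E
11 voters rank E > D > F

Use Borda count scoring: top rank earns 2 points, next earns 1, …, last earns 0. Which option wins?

Borda scores:
  D: 8·2 + 6·1 + 13·2 + 11·1 = 59
  E: 8·1 + 6·0 + 13·0 + 11·2 = 30
  F: 8·0 + 6·2 + 13·1 + 11·0 = 25
D has the highest total.

D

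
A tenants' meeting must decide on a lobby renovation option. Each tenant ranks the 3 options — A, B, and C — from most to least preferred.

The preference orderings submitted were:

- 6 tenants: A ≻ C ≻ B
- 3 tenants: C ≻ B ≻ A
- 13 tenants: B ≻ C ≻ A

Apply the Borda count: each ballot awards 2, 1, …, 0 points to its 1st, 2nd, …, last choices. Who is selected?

Borda scores:
  A: 6·2 + 3·0 + 13·0 = 12
  B: 6·0 + 3·1 + 13·2 = 29
  C: 6·1 + 3·2 + 13·1 = 25
B has the highest total.

B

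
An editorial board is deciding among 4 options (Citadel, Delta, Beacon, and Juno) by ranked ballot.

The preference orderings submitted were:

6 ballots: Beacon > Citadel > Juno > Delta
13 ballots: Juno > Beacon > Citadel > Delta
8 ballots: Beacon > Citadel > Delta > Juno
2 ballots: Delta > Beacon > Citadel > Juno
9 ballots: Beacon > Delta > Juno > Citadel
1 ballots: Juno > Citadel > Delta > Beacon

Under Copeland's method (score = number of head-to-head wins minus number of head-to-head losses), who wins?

Beacon

Pairwise results:
  Citadel vs Delta: Citadel wins 28–11.
  Citadel vs Beacon: Beacon wins 38–1.
  Citadel vs Juno: Juno wins 23–16.
  Delta vs Beacon: Beacon wins 36–3.
  Delta vs Juno: Juno wins 20–19.
  Beacon vs Juno: Beacon wins 25–14.
Copeland scores (wins − losses):
  Citadel: 1 − 2 = -1
  Delta: 0 − 3 = -3
  Beacon: 3 − 0 = 3
  Juno: 2 − 1 = 1
Beacon has the best Copeland score.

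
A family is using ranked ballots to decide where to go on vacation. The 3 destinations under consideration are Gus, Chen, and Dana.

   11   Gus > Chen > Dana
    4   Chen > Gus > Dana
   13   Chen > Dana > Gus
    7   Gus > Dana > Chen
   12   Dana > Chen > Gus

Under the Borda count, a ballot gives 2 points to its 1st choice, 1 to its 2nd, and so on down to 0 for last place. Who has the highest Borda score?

Borda scores:
  Gus: 11·2 + 4·1 + 13·0 + 7·2 + 12·0 = 40
  Chen: 11·1 + 4·2 + 13·2 + 7·0 + 12·1 = 57
  Dana: 11·0 + 4·0 + 13·1 + 7·1 + 12·2 = 44
Chen has the highest total.

Chen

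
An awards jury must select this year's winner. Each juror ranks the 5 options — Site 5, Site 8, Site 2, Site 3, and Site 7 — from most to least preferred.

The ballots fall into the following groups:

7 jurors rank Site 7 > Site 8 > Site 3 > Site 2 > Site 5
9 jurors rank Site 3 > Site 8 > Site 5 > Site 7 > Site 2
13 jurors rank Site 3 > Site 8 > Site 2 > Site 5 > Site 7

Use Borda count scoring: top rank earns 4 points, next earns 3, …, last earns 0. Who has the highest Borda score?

Site 3

Borda scores:
  Site 5: 7·0 + 9·2 + 13·1 = 31
  Site 8: 7·3 + 9·3 + 13·3 = 87
  Site 2: 7·1 + 9·0 + 13·2 = 33
  Site 3: 7·2 + 9·4 + 13·4 = 102
  Site 7: 7·4 + 9·1 + 13·0 = 37
Site 3 has the highest total.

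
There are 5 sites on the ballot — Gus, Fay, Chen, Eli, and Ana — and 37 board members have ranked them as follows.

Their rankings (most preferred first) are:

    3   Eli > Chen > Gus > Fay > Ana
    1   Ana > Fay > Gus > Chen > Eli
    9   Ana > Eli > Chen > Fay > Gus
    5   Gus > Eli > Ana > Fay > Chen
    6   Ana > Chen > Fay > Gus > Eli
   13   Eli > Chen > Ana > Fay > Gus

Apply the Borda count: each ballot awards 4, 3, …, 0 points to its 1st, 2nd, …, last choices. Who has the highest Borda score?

Borda scores:
  Gus: 3·2 + 2 + 9·0 + 5·4 + 6·1 + 13·0 = 34
  Fay: 3·1 + 3 + 9·1 + 5·1 + 6·2 + 13·1 = 45
  Chen: 3·3 + 1 + 9·2 + 5·0 + 6·3 + 13·3 = 85
  Eli: 3·4 + 0 + 9·3 + 5·3 + 6·0 + 13·4 = 106
  Ana: 3·0 + 4 + 9·4 + 5·2 + 6·4 + 13·2 = 100
Eli has the highest total.

Eli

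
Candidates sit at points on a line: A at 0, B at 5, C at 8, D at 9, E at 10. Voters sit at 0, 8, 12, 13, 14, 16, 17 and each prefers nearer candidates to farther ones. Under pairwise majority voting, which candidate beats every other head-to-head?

E

With single-peaked preferences on a line, the Condorcet winner is the candidate closest to the median voter.
The median voter (position 13) is closest to E at 10.
Check: E vs B — voters closer to E: 6 of 7.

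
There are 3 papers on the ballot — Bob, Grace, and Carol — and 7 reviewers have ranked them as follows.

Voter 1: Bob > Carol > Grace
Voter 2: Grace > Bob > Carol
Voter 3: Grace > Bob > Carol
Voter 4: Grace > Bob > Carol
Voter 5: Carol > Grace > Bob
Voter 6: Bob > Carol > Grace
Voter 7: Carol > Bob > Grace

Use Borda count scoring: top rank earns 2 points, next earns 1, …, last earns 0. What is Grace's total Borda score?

7

Borda scores:
  Bob: 2 + 1 + 1 + 1 + 0 + 2 + 1 = 8
  Grace: 0 + 2 + 2 + 2 + 1 + 0 + 0 = 7
  Carol: 1 + 0 + 0 + 0 + 2 + 1 + 2 = 6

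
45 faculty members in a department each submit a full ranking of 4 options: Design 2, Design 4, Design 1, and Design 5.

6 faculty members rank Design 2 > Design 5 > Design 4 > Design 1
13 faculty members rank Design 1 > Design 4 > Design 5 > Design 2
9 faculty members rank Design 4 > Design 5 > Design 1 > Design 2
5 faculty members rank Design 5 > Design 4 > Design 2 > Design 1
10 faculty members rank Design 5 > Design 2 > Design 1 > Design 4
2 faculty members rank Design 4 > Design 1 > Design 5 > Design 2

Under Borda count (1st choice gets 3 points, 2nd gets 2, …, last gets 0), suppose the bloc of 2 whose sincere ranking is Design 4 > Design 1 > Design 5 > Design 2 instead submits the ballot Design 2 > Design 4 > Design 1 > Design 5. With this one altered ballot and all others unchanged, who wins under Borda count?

Borda totals with the altered ballot: Design 2 49, Design 4 73, Design 1 60, Design 5 88.
The winner is unchanged: still Design 5.

Design 5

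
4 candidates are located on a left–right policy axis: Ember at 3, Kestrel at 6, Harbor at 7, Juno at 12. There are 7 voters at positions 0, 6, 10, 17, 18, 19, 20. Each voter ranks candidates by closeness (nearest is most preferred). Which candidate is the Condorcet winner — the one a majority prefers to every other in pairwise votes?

Juno

With single-peaked preferences on a line, the Condorcet winner is the candidate closest to the median voter.
The median voter (position 17) is closest to Juno at 12.
Check: Juno vs Harbor — voters closer to Juno: 5 of 7.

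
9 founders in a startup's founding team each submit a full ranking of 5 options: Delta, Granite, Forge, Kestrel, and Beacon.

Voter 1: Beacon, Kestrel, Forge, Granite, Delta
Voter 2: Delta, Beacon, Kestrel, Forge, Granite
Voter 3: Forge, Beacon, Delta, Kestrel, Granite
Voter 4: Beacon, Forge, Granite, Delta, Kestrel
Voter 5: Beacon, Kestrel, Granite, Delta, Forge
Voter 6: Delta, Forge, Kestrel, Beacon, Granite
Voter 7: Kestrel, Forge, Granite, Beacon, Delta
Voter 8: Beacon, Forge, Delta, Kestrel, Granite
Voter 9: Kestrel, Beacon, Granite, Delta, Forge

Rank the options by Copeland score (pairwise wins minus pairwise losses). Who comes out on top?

Pairwise results:
  Delta vs Granite: Granite wins 5–4.
  Delta vs Forge: Forge wins 5–4.
  Delta vs Kestrel: Delta wins 5–4.
  Delta vs Beacon: Beacon wins 7–2.
  Granite vs Forge: Forge wins 7–2.
  Granite vs Kestrel: Kestrel wins 8–1.
  Granite vs Beacon: Beacon wins 8–1.
  Forge vs Kestrel: Kestrel wins 5–4.
  Forge vs Beacon: Beacon wins 6–3.
  Kestrel vs Beacon: Beacon wins 6–3.
Copeland scores (wins − losses):
  Delta: 1 − 3 = -2
  Granite: 1 − 3 = -2
  Forge: 2 − 2 = 0
  Kestrel: 2 − 2 = 0
  Beacon: 4 − 0 = 4
Beacon has the best Copeland score.

Beacon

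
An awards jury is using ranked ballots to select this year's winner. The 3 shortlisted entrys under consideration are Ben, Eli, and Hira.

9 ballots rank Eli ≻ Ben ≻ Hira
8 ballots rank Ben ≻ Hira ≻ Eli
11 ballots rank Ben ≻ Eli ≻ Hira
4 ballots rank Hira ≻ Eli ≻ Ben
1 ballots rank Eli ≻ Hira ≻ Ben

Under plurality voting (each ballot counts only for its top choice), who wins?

First-place vote totals:
  Ben: 19
  Eli: 10
  Hira: 4
Ben has the most first-place votes.

Ben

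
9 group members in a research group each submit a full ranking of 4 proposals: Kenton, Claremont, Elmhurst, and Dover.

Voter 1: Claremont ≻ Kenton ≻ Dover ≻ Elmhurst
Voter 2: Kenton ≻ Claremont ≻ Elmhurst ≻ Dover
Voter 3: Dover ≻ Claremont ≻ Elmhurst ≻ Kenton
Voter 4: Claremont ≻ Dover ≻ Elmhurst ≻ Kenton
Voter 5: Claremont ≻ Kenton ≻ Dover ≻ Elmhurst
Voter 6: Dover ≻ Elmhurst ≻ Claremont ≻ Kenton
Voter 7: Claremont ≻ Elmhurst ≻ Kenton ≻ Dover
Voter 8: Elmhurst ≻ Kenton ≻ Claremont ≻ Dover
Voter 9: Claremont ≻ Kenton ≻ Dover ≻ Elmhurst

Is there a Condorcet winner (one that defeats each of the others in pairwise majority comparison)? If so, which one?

Claremont

Head-to-head results (9 voters total):
Kenton vs Claremont: Claremont wins 7–2.
Kenton vs Elmhurst: Elmhurst wins 5–4.
Kenton vs Dover: Kenton wins 6–3.
Claremont vs Elmhurst: Claremont wins 7–2.
Claremont vs Dover: Claremont wins 7–2.
Elmhurst vs Dover: Dover wins 6–3.
Claremont beats each rival — Kenton (7–2), Elmhurst (7–2), Dover (7–2) — so Claremont is the Condorcet winner.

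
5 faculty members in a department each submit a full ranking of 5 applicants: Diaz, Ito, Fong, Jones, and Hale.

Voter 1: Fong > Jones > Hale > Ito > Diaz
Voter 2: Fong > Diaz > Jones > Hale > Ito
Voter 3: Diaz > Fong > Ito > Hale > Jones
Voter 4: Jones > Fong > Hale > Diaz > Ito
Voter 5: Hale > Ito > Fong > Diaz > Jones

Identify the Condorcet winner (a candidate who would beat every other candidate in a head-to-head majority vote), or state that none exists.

Head-to-head results (5 voters total):
Diaz vs Ito: Diaz wins 3–2.
Diaz vs Fong: Fong wins 4–1.
Diaz vs Jones: Diaz wins 3–2.
Diaz vs Hale: Hale wins 3–2.
Ito vs Fong: Fong wins 4–1.
Ito vs Jones: Jones wins 3–2.
Ito vs Hale: Hale wins 4–1.
Fong vs Jones: Fong wins 4–1.
Fong vs Hale: Fong wins 4–1.
Jones vs Hale: Jones wins 3–2.
Fong beats each rival — Diaz (4–1), Ito (4–1), Jones (4–1), Hale (4–1) — so Fong is the Condorcet winner.

Fong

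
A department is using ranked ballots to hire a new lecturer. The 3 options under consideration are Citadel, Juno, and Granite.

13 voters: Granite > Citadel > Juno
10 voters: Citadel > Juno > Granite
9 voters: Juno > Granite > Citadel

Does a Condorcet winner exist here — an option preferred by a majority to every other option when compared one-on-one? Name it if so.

Head-to-head results (32 voters total):
Citadel vs Juno: Citadel wins 23–9.
Citadel vs Granite: Granite wins 22–10.
Juno vs Granite: Juno wins 19–13.
No candidate beats all others: Citadel beats Juno beats Granite beats Citadel, a majority cycle.

No Condorcet winner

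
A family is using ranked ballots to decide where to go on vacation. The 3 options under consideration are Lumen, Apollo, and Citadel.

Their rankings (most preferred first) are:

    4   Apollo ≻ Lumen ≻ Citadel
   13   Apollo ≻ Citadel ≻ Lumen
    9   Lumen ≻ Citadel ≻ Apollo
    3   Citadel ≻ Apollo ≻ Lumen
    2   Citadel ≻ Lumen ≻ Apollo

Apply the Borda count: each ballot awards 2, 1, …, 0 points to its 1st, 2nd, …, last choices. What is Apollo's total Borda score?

37

Borda scores:
  Lumen: 4·1 + 13·0 + 9·2 + 3·0 + 2·1 = 24
  Apollo: 4·2 + 13·2 + 9·0 + 3·1 + 2·0 = 37
  Citadel: 4·0 + 13·1 + 9·1 + 3·2 + 2·2 = 32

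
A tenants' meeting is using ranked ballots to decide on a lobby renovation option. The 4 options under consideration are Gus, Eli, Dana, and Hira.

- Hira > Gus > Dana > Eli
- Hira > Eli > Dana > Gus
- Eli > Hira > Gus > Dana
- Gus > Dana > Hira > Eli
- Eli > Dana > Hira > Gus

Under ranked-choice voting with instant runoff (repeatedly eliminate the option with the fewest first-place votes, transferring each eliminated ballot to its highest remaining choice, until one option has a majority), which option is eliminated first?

Dana

Round 1: Eli 2, Hira 2, Gus 1, Dana 0. Dana has the fewest and is eliminated.
Round 2: Eli 2, Hira 2, Gus 1. Gus has the fewest and is eliminated.
Round 3: Hira 3, Eli 2. Hira has a majority.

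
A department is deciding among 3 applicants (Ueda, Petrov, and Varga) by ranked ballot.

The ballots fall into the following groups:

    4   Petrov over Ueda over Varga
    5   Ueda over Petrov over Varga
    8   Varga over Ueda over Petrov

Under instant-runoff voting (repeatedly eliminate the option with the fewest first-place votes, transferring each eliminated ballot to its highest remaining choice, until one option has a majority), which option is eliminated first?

Petrov

Round 1: Varga 8, Ueda 5, Petrov 4. Petrov has the fewest and is eliminated.
Round 2: Ueda 9, Varga 8. Ueda has a majority.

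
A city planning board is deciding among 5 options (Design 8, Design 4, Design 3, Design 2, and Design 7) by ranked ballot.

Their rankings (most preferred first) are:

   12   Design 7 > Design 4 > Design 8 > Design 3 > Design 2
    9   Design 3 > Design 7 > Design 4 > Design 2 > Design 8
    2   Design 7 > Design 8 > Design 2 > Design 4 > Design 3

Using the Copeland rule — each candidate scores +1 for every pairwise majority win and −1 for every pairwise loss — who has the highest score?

Design 7

Pairwise results:
  Design 8 vs Design 4: Design 4 wins 21–2.
  Design 8 vs Design 3: Design 8 wins 14–9.
  Design 8 vs Design 2: Design 8 wins 14–9.
  Design 8 vs Design 7: Design 7 wins 23–0.
  Design 4 vs Design 3: Design 4 wins 14–9.
  Design 4 vs Design 2: Design 4 wins 21–2.
  Design 4 vs Design 7: Design 7 wins 23–0.
  Design 3 vs Design 2: Design 3 wins 21–2.
  Design 3 vs Design 7: Design 7 wins 14–9.
  Design 2 vs Design 7: Design 7 wins 23–0.
Copeland scores (wins − losses):
  Design 8: 2 − 2 = 0
  Design 4: 3 − 1 = 2
  Design 3: 1 − 3 = -2
  Design 2: 0 − 4 = -4
  Design 7: 4 − 0 = 4
Design 7 has the best Copeland score.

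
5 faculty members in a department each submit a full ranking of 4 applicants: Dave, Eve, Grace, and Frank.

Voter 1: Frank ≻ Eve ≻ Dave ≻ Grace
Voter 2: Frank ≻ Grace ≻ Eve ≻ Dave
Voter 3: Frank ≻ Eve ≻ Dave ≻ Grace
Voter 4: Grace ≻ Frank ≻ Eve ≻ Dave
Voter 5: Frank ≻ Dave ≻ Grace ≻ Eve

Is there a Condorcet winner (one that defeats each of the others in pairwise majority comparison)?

Yes

Head-to-head results (5 voters total):
Dave vs Eve: Eve wins 4–1.
Dave vs Grace: Dave wins 3–2.
Dave vs Frank: Frank wins 5–0.
Eve vs Grace: Grace wins 3–2.
Eve vs Frank: Frank wins 5–0.
Grace vs Frank: Frank wins 4–1.
Frank beats each rival — Dave (5–0), Eve (5–0), Grace (4–1) — so Frank is the Condorcet winner.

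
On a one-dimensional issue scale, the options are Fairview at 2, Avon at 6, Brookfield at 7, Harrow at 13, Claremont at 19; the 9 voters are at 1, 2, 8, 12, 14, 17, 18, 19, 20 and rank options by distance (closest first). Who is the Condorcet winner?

With single-peaked preferences on a line, the Condorcet winner is the candidate closest to the median voter.
The median voter (position 14) is closest to Harrow at 13.
Check: Harrow vs Claremont — voters closer to Harrow: 5 of 9.

Harrow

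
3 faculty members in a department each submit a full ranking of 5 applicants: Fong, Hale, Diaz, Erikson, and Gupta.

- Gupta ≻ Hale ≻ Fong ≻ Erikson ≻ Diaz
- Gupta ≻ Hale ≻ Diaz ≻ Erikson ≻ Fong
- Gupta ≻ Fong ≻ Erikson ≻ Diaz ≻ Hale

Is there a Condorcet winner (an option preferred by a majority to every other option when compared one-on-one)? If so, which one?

Head-to-head results (3 voters total):
Fong vs Hale: Hale wins 2–1.
Fong vs Diaz: Fong wins 2–1.
Fong vs Erikson: Fong wins 2–1.
Fong vs Gupta: Gupta wins 3–0.
Hale vs Diaz: Hale wins 2–1.
Hale vs Erikson: Hale wins 2–1.
Hale vs Gupta: Gupta wins 3–0.
Diaz vs Erikson: Erikson wins 2–1.
Diaz vs Gupta: Gupta wins 3–0.
Erikson vs Gupta: Gupta wins 3–0.
Gupta beats each rival — Fong (3–0), Hale (3–0), Diaz (3–0), Erikson (3–0) — so Gupta is the Condorcet winner.

Gupta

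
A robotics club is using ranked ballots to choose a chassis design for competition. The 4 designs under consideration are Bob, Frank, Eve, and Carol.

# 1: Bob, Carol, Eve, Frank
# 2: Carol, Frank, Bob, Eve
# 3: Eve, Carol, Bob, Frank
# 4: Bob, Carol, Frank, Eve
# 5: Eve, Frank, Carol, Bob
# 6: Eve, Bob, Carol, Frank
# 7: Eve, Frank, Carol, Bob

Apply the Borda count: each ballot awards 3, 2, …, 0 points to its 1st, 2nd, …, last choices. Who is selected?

Borda scores:
  Bob: 3 + 1 + 1 + 3 + 0 + 2 + 0 = 10
  Frank: 0 + 2 + 0 + 1 + 2 + 0 + 2 = 7
  Eve: 1 + 0 + 3 + 0 + 3 + 3 + 3 = 13
  Carol: 2 + 3 + 2 + 2 + 1 + 1 + 1 = 12
Eve has the highest total.

Eve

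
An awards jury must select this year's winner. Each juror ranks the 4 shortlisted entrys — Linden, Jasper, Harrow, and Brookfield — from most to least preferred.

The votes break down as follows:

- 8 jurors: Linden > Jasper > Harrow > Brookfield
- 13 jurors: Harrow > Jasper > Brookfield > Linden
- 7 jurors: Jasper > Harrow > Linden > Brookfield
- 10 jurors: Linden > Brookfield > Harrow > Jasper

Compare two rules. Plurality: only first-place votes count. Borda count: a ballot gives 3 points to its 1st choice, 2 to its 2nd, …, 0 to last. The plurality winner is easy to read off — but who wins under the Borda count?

Harrow

Plurality first-place counts: Linden 18, Jasper 7, Harrow 13, Brookfield 0 → Linden.
Borda totals: Linden 61, Jasper 63, Harrow 71, Brookfield 33 → Harrow.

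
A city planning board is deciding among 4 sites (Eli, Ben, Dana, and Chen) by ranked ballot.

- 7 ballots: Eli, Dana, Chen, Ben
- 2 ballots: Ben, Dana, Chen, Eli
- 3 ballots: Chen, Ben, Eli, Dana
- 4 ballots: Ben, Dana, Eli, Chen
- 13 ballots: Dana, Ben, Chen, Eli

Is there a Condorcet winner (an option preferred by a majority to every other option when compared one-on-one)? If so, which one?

Dana

Head-to-head results (29 voters total):
Eli vs Ben: Ben wins 22–7.
Eli vs Dana: Dana wins 19–10.
Eli vs Chen: Chen wins 18–11.
Ben vs Dana: Dana wins 20–9.
Ben vs Chen: Ben wins 19–10.
Dana vs Chen: Dana wins 26–3.
Dana beats each rival — Eli (19–10), Ben (20–9), Chen (26–3) — so Dana is the Condorcet winner.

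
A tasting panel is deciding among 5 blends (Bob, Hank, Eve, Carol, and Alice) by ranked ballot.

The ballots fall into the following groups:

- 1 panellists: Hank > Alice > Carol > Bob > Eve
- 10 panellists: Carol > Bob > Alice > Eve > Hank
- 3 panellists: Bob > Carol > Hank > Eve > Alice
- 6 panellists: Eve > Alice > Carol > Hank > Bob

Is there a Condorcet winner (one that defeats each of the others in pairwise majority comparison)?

Head-to-head results (20 voters total):
Bob vs Hank: Bob wins 13–7.
Bob vs Eve: Bob wins 14–6.
Bob vs Carol: Carol wins 17–3.
Bob vs Alice: Bob wins 13–7.
Hank vs Eve: Eve wins 16–4.
Hank vs Carol: Carol wins 19–1.
Hank vs Alice: Alice wins 16–4.
Eve vs Carol: Carol wins 14–6.
Eve vs Alice: Alice wins 11–9.
Carol vs Alice: Carol wins 13–7.
Carol beats each rival — Bob (17–3), Hank (19–1), Eve (14–6), Alice (13–7) — so Carol is the Condorcet winner.

Yes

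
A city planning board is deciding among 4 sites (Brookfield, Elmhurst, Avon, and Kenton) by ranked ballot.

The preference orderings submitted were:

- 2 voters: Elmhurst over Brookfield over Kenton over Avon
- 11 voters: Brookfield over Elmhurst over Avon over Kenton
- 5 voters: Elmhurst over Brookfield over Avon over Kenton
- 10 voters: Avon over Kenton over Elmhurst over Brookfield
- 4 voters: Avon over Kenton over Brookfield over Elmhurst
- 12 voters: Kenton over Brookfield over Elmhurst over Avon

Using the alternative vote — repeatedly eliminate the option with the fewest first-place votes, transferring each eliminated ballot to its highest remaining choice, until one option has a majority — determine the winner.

Brookfield

Round 1: Avon 14, Kenton 12, Brookfield 11, Elmhurst 7. Elmhurst has the fewest and is eliminated.
Round 2: Brookfield 18, Avon 14, Kenton 12. Kenton has the fewest and is eliminated.
Round 3: Brookfield 30, Avon 14. Brookfield has a majority.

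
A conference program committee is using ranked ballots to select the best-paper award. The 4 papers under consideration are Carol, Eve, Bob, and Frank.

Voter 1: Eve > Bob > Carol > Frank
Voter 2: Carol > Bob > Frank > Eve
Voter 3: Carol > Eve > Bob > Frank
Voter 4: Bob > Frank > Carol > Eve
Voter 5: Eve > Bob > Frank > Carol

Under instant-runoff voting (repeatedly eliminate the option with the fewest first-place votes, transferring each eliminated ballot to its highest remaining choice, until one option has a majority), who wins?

Carol

Round 1: Carol 2, Eve 2, Bob 1, Frank 0. Frank has the fewest and is eliminated.
Round 2: Carol 2, Eve 2, Bob 1. Bob has the fewest and is eliminated.
Round 3: Carol 3, Eve 2. Carol has a majority.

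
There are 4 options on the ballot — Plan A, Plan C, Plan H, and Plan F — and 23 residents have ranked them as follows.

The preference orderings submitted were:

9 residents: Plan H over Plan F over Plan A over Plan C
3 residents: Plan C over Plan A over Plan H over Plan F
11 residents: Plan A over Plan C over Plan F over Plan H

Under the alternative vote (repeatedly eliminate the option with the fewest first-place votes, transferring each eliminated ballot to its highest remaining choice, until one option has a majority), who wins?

Round 1: Plan A 11, Plan H 9, Plan C 3, Plan F 0. Plan F has the fewest and is eliminated.
Round 2: Plan A 11, Plan H 9, Plan C 3. Plan C has the fewest and is eliminated.
Round 3: Plan A 14, Plan H 9. Plan A has a majority.

Plan A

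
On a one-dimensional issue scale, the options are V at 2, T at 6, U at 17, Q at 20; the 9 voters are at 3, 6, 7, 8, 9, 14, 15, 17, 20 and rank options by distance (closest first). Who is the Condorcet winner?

T

With single-peaked preferences on a line, the Condorcet winner is the candidate closest to the median voter.
The median voter (position 9) is closest to T at 6.
Check: T vs V — voters closer to T: 8 of 9.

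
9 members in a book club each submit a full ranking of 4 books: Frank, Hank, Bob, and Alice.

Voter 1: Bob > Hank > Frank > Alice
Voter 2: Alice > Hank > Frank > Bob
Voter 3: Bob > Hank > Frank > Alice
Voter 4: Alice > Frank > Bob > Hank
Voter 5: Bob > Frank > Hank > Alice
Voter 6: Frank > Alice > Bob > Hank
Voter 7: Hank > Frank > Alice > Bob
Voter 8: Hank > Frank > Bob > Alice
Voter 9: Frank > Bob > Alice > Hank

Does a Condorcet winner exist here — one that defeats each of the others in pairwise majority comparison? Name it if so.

Head-to-head results (9 voters total):
Frank vs Hank: Hank wins 5–4.
Frank vs Bob: Frank wins 6–3.
Frank vs Alice: Frank wins 7–2.
Hank vs Bob: Bob wins 6–3.
Hank vs Alice: Hank wins 5–4.
Bob vs Alice: Bob wins 5–4.
No candidate beats all others: Frank beats Bob beats Hank beats Frank, a majority cycle.

There is no Condorcet winner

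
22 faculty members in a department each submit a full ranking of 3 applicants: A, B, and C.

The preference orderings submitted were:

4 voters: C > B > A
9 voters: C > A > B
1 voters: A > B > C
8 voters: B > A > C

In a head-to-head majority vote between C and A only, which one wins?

Ballots ranking C above A: 4+9 = 13.
Ballots ranking A above C: 1+8 = 9.
C wins the head-to-head, 13–9.

C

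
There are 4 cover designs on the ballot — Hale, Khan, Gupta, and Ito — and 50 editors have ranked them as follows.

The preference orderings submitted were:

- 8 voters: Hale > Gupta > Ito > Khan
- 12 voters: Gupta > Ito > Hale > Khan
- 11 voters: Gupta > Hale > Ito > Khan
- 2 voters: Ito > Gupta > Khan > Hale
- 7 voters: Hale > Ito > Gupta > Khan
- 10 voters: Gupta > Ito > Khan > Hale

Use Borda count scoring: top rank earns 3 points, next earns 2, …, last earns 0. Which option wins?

Gupta

Borda scores:
  Hale: 8·3 + 12·1 + 11·2 + 2·0 + 7·3 + 10·0 = 79
  Khan: 8·0 + 12·0 + 11·0 + 2·1 + 7·0 + 10·1 = 12
  Gupta: 8·2 + 12·3 + 11·3 + 2·2 + 7·1 + 10·3 = 126
  Ito: 8·1 + 12·2 + 11·1 + 2·3 + 7·2 + 10·2 = 83
Gupta has the highest total.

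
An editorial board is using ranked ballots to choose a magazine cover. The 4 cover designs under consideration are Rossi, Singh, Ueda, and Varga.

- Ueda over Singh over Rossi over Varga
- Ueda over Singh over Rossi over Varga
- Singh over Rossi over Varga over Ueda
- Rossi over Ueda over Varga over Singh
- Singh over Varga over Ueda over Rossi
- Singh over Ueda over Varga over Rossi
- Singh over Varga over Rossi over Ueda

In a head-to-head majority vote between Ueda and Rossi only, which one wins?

Ballots ranking Ueda above Rossi: 4.
Ballots ranking Rossi above Ueda: 3.
Ueda wins the head-to-head, 4–3.

Ueda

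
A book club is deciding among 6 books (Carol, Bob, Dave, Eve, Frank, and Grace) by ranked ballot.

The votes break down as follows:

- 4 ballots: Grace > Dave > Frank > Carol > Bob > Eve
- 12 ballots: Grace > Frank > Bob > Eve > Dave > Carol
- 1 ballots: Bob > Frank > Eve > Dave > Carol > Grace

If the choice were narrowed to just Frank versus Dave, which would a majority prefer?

Frank

Ballots ranking Frank above Dave: 12+1 = 13.
Ballots ranking Dave above Frank: 4.
Frank wins the head-to-head, 13–4.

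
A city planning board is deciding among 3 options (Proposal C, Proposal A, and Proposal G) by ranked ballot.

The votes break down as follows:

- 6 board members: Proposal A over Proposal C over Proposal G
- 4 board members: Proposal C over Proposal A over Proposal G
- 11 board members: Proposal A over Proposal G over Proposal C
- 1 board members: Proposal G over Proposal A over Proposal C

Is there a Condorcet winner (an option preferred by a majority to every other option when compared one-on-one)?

Head-to-head results (22 voters total):
Proposal C vs Proposal A: Proposal A wins 18–4.
Proposal C vs Proposal G: Proposal G wins 12–10.
Proposal A vs Proposal G: Proposal A wins 21–1.
Proposal A beats each rival — Proposal C (18–4), Proposal G (21–1) — so Proposal A is the Condorcet winner.

Yes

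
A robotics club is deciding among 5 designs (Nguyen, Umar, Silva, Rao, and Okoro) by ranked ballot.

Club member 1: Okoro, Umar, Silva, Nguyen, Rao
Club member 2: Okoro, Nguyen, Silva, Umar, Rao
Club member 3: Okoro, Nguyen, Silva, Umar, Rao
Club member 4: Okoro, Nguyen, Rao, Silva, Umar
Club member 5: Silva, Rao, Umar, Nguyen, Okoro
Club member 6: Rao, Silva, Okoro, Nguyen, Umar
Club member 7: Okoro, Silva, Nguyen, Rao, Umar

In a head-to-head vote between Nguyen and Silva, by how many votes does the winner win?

1

Ballots ranking Nguyen above Silva: 3.
Ballots ranking Silva above Nguyen: 4.
Silva wins 4–3, a margin of 1.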